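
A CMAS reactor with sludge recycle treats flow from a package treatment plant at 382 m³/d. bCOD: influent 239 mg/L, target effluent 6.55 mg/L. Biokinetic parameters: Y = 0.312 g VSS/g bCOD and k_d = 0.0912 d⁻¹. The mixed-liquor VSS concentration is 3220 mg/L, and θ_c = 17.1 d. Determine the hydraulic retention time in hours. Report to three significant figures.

Rearranging the biomass balance for a CMAS with decay, V = Y·Q·ΔS·θ_c / [X·(1+k_d θ_c)] = 0.312 × 382 × (239 − 6.55) × 17.1 / [3220 × (1 + 0.0912 × 17.1)] = 4.74×10^5 / 8242 = 57.48 m³.
HRT = V/Q = 57.48 m³ / 382 m³·d⁻¹ = 0.1505 d × 24 = 3.611 h.

τ ≈ 3.61 h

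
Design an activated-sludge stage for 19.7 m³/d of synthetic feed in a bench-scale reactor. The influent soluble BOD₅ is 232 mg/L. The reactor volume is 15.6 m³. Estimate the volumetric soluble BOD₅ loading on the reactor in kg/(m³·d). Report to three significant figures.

L_v ≈ 0.293 kg soluble BOD₅/(m³·d)

Volumetric loading L_v = Q·S₀ / V = 19.7 × 232 g/m³ / 15.60 m³ = 293.0 g/(m³·d) = 0.2930 kg soluble BOD₅/(m³·d).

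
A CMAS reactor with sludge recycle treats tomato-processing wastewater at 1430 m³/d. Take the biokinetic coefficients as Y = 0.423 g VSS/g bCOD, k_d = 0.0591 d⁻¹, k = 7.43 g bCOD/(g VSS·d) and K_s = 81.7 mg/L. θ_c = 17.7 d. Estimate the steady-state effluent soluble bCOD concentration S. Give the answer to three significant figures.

S ≈ 3.12 mg/L

Effluent substrate depends only on kinetics and SRT: S = K_s(1 + k_d θ_c) / [θ_c(Yk − k_d) − 1] = 81.7 × (1 + 0.0591 × 17.7) / [17.7 × (0.423 × 7.43 − 0.0591) − 1] = 167.2 / 53.58 = 3.120 mg/L.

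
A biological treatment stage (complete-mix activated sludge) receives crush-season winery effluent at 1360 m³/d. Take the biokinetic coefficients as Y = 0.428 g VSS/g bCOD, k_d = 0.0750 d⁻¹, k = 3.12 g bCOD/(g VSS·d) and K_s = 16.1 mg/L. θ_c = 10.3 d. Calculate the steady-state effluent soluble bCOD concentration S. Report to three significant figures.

For a completely mixed reactor with recycle the Lawrence–McCarty relation gives S = K_s·(1 + k_d·θ_c) / [θ_c·(Y·k − k_d) − 1] = 16.1 × (1 + 0.0750 × 10.3) / [10.3 × (0.428 × 3.12 − 0.0750) − 1] = 28.54 / 11.98 = 2.382 mg/L.

S ≈ 2.38 mg/L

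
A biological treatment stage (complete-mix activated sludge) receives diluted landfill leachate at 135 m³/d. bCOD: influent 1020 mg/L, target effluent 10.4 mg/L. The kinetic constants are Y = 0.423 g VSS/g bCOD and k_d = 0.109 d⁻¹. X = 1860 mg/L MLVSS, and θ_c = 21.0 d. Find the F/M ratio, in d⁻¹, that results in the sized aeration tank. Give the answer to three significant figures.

Steady-state biomass mass balance: V·X·(1 + k_d·θ_c) = Y·Q·(S₀ − S)·θ_c, so V = 0.423 × 135 × (1020 − 10.4) × 21.0 / [1860 × (1 + 0.109 × 21.0)] = 1.21×10^6 / 6118 = 197.9 m³.
Food-to-microorganism ratio F/M = Q S₀ / (V X) = 135 × 1020 / (197.9 × 1860) = 0.3741 d⁻¹.

F/M ≈ 0.374 d⁻¹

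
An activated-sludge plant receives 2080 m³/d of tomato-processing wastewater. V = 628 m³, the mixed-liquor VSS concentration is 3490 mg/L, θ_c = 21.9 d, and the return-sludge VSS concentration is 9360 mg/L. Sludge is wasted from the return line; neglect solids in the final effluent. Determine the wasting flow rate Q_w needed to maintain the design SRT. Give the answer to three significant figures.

Q_w = (V·X)/(θ_c X_r) = 628.0 × 3490 / (21.9 × 9360) = 10.69 m³/d.

Q_w ≈ 10.7 m³/d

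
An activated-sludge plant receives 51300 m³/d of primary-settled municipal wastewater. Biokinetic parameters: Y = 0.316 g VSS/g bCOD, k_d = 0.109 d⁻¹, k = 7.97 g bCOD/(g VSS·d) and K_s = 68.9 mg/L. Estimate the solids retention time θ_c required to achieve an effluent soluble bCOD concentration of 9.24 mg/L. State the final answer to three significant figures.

θ_c ≈ 5.30 d

At the target effluent, Y k S/(K_s+S) = 0.316×7.97×9.24/78.14 = 0.2978 d⁻¹.
1/θ_c = 0.2978 − 0.109 = 0.1888 d⁻¹, so θ_c = 5.296 d.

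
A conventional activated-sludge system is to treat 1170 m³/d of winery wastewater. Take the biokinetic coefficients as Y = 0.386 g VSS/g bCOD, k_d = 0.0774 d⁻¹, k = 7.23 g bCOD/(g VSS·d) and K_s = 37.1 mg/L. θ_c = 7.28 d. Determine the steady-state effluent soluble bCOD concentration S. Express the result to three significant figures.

Effluent substrate depends only on kinetics and SRT: S = K_s(1 + k_d θ_c) / [θ_c(Yk − k_d) − 1] = 37.1 × (1 + 0.0774 × 7.28) / [7.28 × (0.386 × 7.23 − 0.0774) − 1] = 58.00 / 18.75 = 3.093 mg/L.

S ≈ 3.09 mg/L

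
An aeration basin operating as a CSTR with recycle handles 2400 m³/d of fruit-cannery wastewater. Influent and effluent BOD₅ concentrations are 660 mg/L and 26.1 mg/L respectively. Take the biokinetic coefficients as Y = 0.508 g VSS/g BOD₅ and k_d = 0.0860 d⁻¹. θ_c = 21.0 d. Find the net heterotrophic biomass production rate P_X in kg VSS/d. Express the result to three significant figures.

P_X ≈ 275 kg VSS/d

Correct the yield for decay: Y_obs = Y/(1 + k_d θ_c) = 0.508 / (1 + 0.0860 × 21.0) = 0.508 / 2.806 = 0.1810.
ΔS = 660 − 26.1 = 633.9 mg/L, so the substrate removal rate is 2400 × 633.9/1000 = 1521 kg BOD₅/d.
So the net sludge growth is P_X = 0.1810 × 1521 = 275.4 kg VSS/d.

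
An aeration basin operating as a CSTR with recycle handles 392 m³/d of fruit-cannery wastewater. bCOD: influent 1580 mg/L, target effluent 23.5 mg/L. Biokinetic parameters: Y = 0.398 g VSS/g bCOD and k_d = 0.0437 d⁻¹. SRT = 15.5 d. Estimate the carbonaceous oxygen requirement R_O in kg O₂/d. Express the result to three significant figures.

The observed yield is Y_obs = Y/(1 + k_d·θ_c) = 0.398 / (1 + 0.0437 × 15.5) = 0.398 / 1.677 = 0.2373 g VSS per g bCOD removed.
Mass of bCOD removed per day: Q(S₀ − S) = 392 × 1556 g/m³ = 610.1 kg/d.
P_X = Y_obs·Q·(S₀ − S) = 0.2373 × 610.1 = 144.8 kg VSS/d.
Carbonaceous O₂ demand = substrate oxidised − cell-mass equivalent = 610.1 − 1.42 × 144.8 = 404.6 kg O₂/d.

R_O ≈ 405 kg O₂/d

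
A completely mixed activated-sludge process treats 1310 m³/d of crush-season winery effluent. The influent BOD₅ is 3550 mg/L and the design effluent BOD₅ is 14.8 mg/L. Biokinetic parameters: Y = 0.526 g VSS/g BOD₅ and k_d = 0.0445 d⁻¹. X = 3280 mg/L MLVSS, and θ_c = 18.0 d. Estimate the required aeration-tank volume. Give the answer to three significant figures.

V ≈ 7420 m³

Rearranging the biomass balance for a CMAS with decay, V = Y·Q·ΔS·θ_c / [X·(1+k_d θ_c)] = 0.526 × 1310 × (3550 − 14.8) × 18.0 / [3280 × (1 + 0.0445 × 18.0)] = 4.38×10^7 / 5907 = 7423 m³.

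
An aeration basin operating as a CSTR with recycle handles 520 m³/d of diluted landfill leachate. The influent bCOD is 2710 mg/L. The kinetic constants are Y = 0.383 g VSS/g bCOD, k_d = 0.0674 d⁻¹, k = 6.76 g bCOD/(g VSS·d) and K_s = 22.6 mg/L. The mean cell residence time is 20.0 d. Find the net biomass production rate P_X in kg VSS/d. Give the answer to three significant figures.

From the Monod/SRT balance for a CMAS, S = K_s·(1+k_d θ_c)/[θ_c·(Y k − k_d) − 1] = 22.6 × (1 + 0.0674 × 20.0) / [20.0 × (0.383 × 6.76 − 0.0674) − 1] = 53.06 / 49.43 = 1.073 mg/L.
The observed yield is Y_obs = Y/(1 + k_d·θ_c) = 0.383 / (1 + 0.0674 × 20.0) = 0.383 / 2.348 = 0.1631 g VSS per g bCOD removed.
Substrate removed = Q·(S₀ − S) = 520 m³/d × (2710 − 1.07) g/m³ = 1.41×10^6 g/d = 1409 kg/d.
Net biomass production P_X = Y_obs × Q·(S₀ − S) = 0.1631 × 1409 = 229.8 kg VSS/d.

P_X ≈ 230 kg VSS/d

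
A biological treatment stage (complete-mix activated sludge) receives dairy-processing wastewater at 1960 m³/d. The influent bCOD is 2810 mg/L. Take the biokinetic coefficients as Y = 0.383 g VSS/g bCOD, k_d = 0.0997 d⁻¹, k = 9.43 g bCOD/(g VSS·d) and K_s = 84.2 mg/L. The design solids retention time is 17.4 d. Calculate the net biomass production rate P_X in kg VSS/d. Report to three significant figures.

For a completely mixed reactor with recycle the Lawrence–McCarty relation gives S = K_s·(1 + k_d·θ_c) / [θ_c·(Y·k − k_d) − 1] = 84.2 × (1 + 0.0997 × 17.4) / [17.4 × (0.383 × 9.43 − 0.0997) − 1] = 230.3 / 60.11 = 3.831 mg/L.
The observed yield is Y_obs = Y/(1 + k_d·θ_c) = 0.383 / (1 + 0.0997 × 17.4) = 0.383 / 2.735 = 0.1400 g VSS per g bCOD removed.
Mass of bCOD removed per day: Q(S₀ − S) = 1960 × 2806 g/m³ = 5500 kg/d.
So the net sludge growth is P_X = 0.1400 × 5500 = 770.3 kg VSS/d.

P_X ≈ 770 kg VSS/d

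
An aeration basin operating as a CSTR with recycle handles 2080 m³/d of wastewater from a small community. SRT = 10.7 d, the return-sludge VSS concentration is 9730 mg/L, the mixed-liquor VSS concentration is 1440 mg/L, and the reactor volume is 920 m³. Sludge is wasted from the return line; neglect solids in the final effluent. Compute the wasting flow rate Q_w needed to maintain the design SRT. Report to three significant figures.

Q_w ≈ 12.7 m³/d

Wasting from the return line (neglecting effluent solids): Q_w = V·X / (θ_c·X_r) = 920.0 × 1440 / (10.7 × 9730) = 12.72 m³/d.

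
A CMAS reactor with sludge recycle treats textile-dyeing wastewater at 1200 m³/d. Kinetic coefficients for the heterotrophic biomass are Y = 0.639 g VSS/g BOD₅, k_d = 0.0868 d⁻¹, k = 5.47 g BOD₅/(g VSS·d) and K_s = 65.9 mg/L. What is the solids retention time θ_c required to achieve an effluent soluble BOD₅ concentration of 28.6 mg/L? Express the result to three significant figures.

θ_c ≈ 1.03 d

From 1/θ_c = Y·k·S/(K_s + S) − k_d: Y·k·S/(K_s+S) = 0.639 × 5.47 × 28.6 / (65.9 + 28.6) = 1.058 d⁻¹.
Then 1/θ_c = μ − k_d = 1.058 − 0.0868 = 0.9710 d⁻¹, giving θ_c = 1.030 d.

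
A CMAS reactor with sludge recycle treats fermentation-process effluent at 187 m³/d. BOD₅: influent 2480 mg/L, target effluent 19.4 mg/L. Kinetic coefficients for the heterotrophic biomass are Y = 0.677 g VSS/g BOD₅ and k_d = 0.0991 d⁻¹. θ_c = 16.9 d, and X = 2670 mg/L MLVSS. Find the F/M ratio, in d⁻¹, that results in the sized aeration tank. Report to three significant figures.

Steady-state biomass mass balance: V·X·(1 + k_d·θ_c) = Y·Q·(S₀ − S)·θ_c, so V = 0.677 × 187 × (2480 − 19.4) × 16.9 / [2670 × (1 + 0.0991 × 16.9)] = 5.26×10^6 / 7142 = 737.2 m³.
F/M = applied load / biomass = Q·S₀/(V·X) = 187 × 2480 / (737.2 × 2670) = 0.2356 d⁻¹.

F/M ≈ 0.236 d⁻¹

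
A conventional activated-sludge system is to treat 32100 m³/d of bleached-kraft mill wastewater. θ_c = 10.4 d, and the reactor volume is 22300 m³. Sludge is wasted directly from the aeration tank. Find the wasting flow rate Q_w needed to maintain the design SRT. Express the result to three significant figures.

Wasting from the aeration tank: Q_w = V / θ_c = 22300 / 10.4 = 2144 m³/d.

Q_w ≈ 2140 m³/d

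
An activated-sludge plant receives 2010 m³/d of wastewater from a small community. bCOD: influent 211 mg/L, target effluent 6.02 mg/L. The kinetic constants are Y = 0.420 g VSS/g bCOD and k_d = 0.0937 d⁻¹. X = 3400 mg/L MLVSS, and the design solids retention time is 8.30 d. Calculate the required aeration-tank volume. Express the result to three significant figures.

Rearranging the biomass balance for a CMAS with decay, V = Y·Q·ΔS·θ_c / [X·(1+k_d θ_c)] = 0.420 × 2010 × (211 − 6.02) × 8.30 / [3400 × (1 + 0.0937 × 8.30)] = 1.44×10^6 / 6044 = 237.6 m³.

V ≈ 238 m³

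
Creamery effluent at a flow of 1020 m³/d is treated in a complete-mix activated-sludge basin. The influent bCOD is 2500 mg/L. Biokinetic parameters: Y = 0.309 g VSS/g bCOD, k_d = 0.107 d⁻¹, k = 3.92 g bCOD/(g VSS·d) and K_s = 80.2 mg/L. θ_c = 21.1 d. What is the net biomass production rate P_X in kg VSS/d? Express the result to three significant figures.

P_X ≈ 241 kg VSS/d

For a completely mixed reactor with recycle the Lawrence–McCarty relation gives S = K_s·(1 + k_d·θ_c) / [θ_c·(Y·k − k_d) − 1] = 80.2 × (1 + 0.107 × 21.1) / [21.1 × (0.309 × 3.92 − 0.107) − 1] = 261.3 / 22.30 = 11.72 mg/L.
The observed yield is Y_obs = Y/(1 + k_d·θ_c) = 0.309 / (1 + 0.107 × 21.1) = 0.309 / 3.258 = 0.09485 g VSS per g bCOD removed.
Q·(S₀ − S) = 1020 × (2500 − 11.7) × 10⁻³ = 2538 kg/d removed.
P_X = Y_obs · Q(S₀ − S) = 0.09485 × 2538 = 240.7 kg VSS/d.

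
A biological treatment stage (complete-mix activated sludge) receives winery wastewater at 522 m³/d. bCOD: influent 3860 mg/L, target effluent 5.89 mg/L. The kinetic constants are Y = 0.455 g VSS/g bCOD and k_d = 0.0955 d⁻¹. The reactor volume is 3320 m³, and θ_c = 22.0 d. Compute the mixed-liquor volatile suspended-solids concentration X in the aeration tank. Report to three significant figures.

X ≈ 1960 mg/L

From V·X·(1 + k_d·θ_c) = Y·Q·(S₀ − S)·θ_c: X = 0.455 × 522 × (3860 − 5.89) × 22.0 / [3320 × (1 + 0.0955 × 22.0)] = 1956 mg/L.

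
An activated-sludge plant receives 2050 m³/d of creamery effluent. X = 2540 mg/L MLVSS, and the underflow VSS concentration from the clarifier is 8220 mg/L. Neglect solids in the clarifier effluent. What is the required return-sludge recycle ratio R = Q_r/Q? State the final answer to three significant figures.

R ≈ 0.447

Solids balance on the clarifier gives (1+R)X = R·X_r, so R = X/(X_r − X) = 2540 / (8220 − 2540) = 0.4472.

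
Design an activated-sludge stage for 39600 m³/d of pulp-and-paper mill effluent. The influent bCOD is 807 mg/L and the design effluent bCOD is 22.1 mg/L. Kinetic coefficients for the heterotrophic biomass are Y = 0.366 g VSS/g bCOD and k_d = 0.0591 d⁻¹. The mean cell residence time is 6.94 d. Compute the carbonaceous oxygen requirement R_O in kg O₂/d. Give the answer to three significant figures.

Y_obs = Y / (1 + k_d θ_c) = 0.366 / (1 + 0.0591 × 6.94) = 0.366 / 1.410 = 0.2595.
ΔS = 807 − 22.1 = 784.9 mg/L, so the substrate removal rate is 39600 × 784.9/1000 = 31082 kg bCOD/d.
Biomass synthesised: P_X = Y_obs × 31082 = 8067 kg VSS/d.
R_O = Q·(S₀ − S) − 1.42·P_X = 31082 − 1.42 × 8067 = 19627 kg O₂/d.

R_O ≈ 19600 kg O₂/d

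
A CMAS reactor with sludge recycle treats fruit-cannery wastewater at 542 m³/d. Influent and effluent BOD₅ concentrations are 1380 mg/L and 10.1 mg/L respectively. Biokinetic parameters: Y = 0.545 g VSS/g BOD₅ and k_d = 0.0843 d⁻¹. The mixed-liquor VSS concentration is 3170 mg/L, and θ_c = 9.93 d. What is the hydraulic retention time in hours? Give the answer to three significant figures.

τ ≈ 30.6 h

Rearranging the biomass balance for a CMAS with decay, V = Y·Q·ΔS·θ_c / [X·(1+k_d θ_c)] = 0.545 × 542 × (1380 − 10.1) × 9.93 / [3170 × (1 + 0.0843 × 9.93)] = 4.02×10^6 / 5824 = 690.0 m³.
Hydraulic retention time τ = V/Q = 690.0 / 542 = 1.273 d = 30.55 h.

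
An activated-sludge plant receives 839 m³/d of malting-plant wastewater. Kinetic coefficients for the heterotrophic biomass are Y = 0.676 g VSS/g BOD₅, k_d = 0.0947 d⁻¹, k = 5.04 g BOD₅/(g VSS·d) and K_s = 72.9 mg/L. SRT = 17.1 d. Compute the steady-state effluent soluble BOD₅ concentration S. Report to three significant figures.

For a completely mixed reactor with recycle the Lawrence–McCarty relation gives S = K_s·(1 + k_d·θ_c) / [θ_c·(Y·k − k_d) − 1] = 72.9 × (1 + 0.0947 × 17.1) / [17.1 × (0.676 × 5.04 − 0.0947) − 1] = 191.0 / 55.64 = 3.432 mg/L.

S ≈ 3.43 mg/L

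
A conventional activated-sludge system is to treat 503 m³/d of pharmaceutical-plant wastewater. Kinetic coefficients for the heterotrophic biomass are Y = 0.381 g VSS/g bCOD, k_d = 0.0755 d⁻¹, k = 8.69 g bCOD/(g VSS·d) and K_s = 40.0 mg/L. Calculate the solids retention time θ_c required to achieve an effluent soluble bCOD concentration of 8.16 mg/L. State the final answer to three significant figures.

θ_c ≈ 2.06 d

At the target effluent, Y k S/(K_s+S) = 0.381×8.69×8.16/48.16 = 0.5610 d⁻¹.
θ_c = 1/(μ − k_d) = 1/(0.5610 − 0.0755) = 1/0.4855 = 2.060 d.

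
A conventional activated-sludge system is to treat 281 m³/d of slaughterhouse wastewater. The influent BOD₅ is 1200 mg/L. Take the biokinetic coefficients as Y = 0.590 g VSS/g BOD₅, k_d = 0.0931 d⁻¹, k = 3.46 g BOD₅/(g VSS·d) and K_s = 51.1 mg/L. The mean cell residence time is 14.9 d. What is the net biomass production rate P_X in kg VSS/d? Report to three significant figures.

P_X ≈ 83.0 kg VSS/d

Effluent substrate depends only on kinetics and SRT: S = K_s(1 + k_d θ_c) / [θ_c(Yk − k_d) − 1] = 51.1 × (1 + 0.0931 × 14.9) / [14.9 × (0.590 × 3.46 − 0.0931) − 1] = 122.0 / 28.03 = 4.352 mg/L.
Observed yield with endogenous decay: Y_obs = Y / (1 + k_d·θ_c) = 0.590 / (1 + 0.0931 × 14.9) = 0.590 / 2.387 = 0.2472 g VSS/g BOD₅.
ΔS = 1200 − 4.35 = 1196 mg/L, so the substrate removal rate is 281 × 1196/1000 = 336.0 kg BOD₅/d.
Biomass produced: P_X = Y_obs·Q·ΔS = 0.2472 × 336.0 ≈ 83.04 kg VSS/d.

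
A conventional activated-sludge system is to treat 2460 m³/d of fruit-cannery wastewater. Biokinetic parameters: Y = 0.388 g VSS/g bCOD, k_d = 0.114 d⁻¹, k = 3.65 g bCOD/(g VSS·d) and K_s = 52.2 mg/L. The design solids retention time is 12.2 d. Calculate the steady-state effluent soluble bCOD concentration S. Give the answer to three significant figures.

S ≈ 8.38 mg/L

Effluent substrate depends only on kinetics and SRT: S = K_s(1 + k_d θ_c) / [θ_c(Yk − k_d) − 1] = 52.2 × (1 + 0.114 × 12.2) / [12.2 × (0.388 × 3.65 − 0.114) − 1] = 124.8 / 14.89 = 8.383 mg/L.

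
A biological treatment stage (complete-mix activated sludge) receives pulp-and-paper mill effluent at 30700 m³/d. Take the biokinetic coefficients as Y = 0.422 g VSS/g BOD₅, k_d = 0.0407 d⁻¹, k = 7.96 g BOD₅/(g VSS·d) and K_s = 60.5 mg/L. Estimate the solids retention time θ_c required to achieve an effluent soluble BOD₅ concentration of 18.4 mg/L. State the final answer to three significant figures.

At the target effluent, Y k S/(K_s+S) = 0.422×7.96×18.4/78.90 = 0.7834 d⁻¹.
θ_c = 1/(μ − k_d) = 1/(0.7834 − 0.0407) = 1/0.7427 = 1.346 d.

θ_c ≈ 1.35 d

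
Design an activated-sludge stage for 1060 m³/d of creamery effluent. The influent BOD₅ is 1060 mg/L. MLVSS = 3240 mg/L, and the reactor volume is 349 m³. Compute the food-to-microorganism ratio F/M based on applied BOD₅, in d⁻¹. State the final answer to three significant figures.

F/M ≈ 0.994 d⁻¹

Food-to-microorganism ratio F/M = Q S₀ / (V X) = 1060 × 1060 / (349.0 × 3240) = 0.9937 d⁻¹.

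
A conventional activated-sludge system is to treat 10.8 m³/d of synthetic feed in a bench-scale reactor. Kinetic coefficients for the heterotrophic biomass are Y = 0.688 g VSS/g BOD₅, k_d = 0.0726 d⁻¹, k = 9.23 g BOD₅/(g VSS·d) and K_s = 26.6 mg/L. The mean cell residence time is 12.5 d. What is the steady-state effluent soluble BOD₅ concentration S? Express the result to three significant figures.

S ≈ 0.655 mg/L

Effluent substrate depends only on kinetics and SRT: S = K_s(1 + k_d θ_c) / [θ_c(Yk − k_d) − 1] = 26.6 × (1 + 0.0726 × 12.5) / [12.5 × (0.688 × 9.23 − 0.0726) − 1] = 50.74 / 77.47 = 0.6550 mg/L.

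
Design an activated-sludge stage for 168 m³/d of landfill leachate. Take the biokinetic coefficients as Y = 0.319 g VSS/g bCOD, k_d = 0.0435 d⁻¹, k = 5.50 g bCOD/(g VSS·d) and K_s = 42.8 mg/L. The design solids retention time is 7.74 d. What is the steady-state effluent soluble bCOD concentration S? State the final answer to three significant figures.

From the Monod/SRT balance for a CMAS, S = K_s·(1+k_d θ_c)/[θ_c·(Y k − k_d) − 1] = 42.8 × (1 + 0.0435 × 7.74) / [7.74 × (0.319 × 5.50 − 0.0435) − 1] = 57.21 / 12.24 = 4.673 mg/L.

S ≈ 4.67 mg/L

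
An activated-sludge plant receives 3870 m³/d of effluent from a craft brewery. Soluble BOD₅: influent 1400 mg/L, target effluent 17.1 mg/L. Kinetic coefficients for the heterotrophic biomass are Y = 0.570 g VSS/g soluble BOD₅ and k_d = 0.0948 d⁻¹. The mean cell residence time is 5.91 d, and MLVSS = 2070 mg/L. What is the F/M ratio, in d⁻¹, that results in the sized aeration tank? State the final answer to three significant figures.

From the SRT design equation V = Y Q (S₀−S) θ_c / [X (1 + k_d θ_c)] = 0.570 × 3870 × (1400 − 17.1) × 5.91 / [2070 × (1 + 0.0948 × 5.91)] = 1.8×10^7 / 3230 = 5582 m³.
Food-to-microorganism ratio F/M = Q S₀ / (V X) = 3870 × 1400 / (5582 × 2070) = 0.4689 d⁻¹.

F/M ≈ 0.469 d⁻¹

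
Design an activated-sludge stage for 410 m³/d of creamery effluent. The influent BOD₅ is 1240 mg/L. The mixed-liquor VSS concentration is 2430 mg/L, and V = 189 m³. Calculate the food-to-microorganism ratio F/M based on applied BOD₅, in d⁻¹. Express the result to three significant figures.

F/M ≈ 1.11 d⁻¹

F/M = Q·S₀ / (V·X) = 410 × 1240 / (189.0 × 2430) = 1.107 g BOD₅·(g VSS·d)⁻¹.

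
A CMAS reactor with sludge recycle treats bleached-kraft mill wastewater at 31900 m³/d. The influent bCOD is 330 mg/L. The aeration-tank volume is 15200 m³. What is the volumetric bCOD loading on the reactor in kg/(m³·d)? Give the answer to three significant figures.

L_v ≈ 0.693 kg bCOD/(m³·d)

Applied bCOD load per unit volume = Q·S₀/V = (31900 × 330/1000)/15200 = 0.6926 kg bCOD·m⁻³·d⁻¹.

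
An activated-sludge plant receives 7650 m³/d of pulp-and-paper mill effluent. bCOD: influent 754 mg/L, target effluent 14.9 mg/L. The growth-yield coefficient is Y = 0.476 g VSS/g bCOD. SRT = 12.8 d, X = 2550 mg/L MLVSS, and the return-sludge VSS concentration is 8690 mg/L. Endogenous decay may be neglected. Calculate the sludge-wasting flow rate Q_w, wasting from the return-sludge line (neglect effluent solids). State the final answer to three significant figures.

V·X = Y·Q·ΔS·θ_c gives V = 0.476 × 7650 × (754 − 14.9) × 12.8 / 2550 = 13510 m³.
Wasting from the return line (neglecting effluent solids): Q_w = V·X / (θ_c·X_r) = 13510 × 2550 / (12.8 × 8690) = 309.7 m³/d.

Q_w ≈ 310 m³/d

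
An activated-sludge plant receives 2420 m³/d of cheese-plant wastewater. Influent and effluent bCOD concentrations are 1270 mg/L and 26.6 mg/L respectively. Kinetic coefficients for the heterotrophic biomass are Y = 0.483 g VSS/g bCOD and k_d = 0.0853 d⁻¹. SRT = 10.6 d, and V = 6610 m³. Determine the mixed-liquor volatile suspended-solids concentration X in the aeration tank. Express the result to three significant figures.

X ≈ 1220 mg/L

X = Y·Q·ΔS·θ_c / [V·(1 + k_d θ_c)] = 0.483 × 2420 × (1270 − 26.6) × 10.6 / [6610 × (1 + 0.0853 × 10.6)] = 1224 mg/L.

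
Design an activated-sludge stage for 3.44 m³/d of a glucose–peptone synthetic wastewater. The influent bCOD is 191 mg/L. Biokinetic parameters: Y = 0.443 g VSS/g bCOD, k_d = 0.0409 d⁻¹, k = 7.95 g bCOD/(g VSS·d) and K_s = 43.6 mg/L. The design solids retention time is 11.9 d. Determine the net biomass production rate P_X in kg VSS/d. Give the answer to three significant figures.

For a completely mixed reactor with recycle the Lawrence–McCarty relation gives S = K_s·(1 + k_d·θ_c) / [θ_c·(Y·k − k_d) − 1] = 43.6 × (1 + 0.0409 × 11.9) / [11.9 × (0.443 × 7.95 − 0.0409) − 1] = 64.82 / 40.42 = 1.604 mg/L.
Y_obs = Y / (1 + k_d θ_c) = 0.443 / (1 + 0.0409 × 11.9) = 0.443 / 1.487 = 0.2980.
Mass of bCOD removed per day: Q(S₀ − S) = 3.44 × 189.4 g/m³ = 0.6515 kg/d.
So the net sludge growth is P_X = 0.2980 × 0.6515 = 0.1941 kg VSS/d.

P_X ≈ 0.194 kg VSS/d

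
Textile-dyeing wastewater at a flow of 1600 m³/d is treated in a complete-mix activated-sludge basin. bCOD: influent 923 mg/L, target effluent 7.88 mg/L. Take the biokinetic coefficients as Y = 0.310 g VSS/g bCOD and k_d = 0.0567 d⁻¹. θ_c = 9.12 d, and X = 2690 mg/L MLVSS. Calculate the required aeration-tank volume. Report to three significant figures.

Steady-state biomass mass balance: V·X·(1 + k_d·θ_c) = Y·Q·(S₀ − S)·θ_c, so V = 0.310 × 1600 × (923 − 7.88) × 9.12 / [2690 × (1 + 0.0567 × 9.12)] = 4.14×10^6 / 4081 = 1014 m³.

V ≈ 1010 m³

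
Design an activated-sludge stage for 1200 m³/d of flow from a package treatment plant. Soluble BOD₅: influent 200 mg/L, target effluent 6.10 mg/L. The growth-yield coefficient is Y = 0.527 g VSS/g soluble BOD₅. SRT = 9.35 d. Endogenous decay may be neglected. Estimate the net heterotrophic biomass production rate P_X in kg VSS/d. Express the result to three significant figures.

P_X ≈ 123 kg VSS/d

With endogenous decay neglected, the observed yield equals the true yield: Y_obs = Y = 0.527 g VSS/g soluble BOD₅.
Q·(S₀ − S) = 1200 × (200 − 6.10) × 10⁻³ = 232.7 kg/d removed.
Biomass produced: P_X = Y_obs·Q·ΔS = 0.5270 × 232.7 ≈ 122.6 kg VSS/d.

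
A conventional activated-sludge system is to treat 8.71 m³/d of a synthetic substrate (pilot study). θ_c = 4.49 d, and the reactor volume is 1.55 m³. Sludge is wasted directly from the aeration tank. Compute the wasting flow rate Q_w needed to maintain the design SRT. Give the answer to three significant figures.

Q_w ≈ 0.345 m³/d

For wasting at MLVSS concentration, Q_w = V/θ_c = 1.550/4.49 = 0.3452 m³/d.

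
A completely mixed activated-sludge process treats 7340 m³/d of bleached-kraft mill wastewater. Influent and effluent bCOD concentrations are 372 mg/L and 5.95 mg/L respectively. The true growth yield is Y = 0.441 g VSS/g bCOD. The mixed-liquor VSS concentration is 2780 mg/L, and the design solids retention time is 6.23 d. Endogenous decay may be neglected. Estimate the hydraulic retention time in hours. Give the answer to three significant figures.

τ ≈ 8.68 h

V·X = Y·Q·ΔS·θ_c gives V = 0.441 × 7340 × (372 − 5.95) × 6.23 / 2780 = 2655 m³.
Hydraulic retention time τ = V/Q = 2655 / 7340 = 0.3618 d = 8.682 h.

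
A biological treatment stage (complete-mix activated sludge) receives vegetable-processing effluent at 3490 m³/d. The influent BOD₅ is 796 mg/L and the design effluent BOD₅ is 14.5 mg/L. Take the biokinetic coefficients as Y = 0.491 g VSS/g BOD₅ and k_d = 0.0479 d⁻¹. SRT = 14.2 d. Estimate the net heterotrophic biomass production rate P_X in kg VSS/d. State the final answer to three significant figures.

P_X ≈ 797 kg VSS/d

Correct the yield for decay: Y_obs = Y/(1 + k_d θ_c) = 0.491 / (1 + 0.0479 × 14.2) = 0.491 / 1.680 = 0.2922.
Q·(S₀ − S) = 3490 × (796 − 14.5) × 10⁻³ = 2727 kg/d removed.
P_X = Y_obs · Q(S₀ − S) = 0.2922 × 2727 = 797.0 kg VSS/d.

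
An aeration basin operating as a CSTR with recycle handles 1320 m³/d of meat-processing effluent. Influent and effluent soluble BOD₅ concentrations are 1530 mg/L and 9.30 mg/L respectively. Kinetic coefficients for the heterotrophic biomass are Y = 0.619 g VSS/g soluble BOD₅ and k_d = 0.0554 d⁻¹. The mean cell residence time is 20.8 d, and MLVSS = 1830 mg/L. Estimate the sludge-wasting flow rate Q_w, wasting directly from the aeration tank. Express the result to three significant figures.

Steady-state biomass mass balance: V·X·(1 + k_d·θ_c) = Y·Q·(S₀ − S)·θ_c, so V = 0.619 × 1320 × (1530 − 9.30) × 20.8 / [1830 × (1 + 0.0554 × 20.8)] = 2.58×10^7 / 3939 = 6562 m³.
With mixed-liquor wasting, θ_c = V/Q_w, so Q_w = V/θ_c = 6562/20.8 = 315.5 m³/d.

Q_w ≈ 315 m³/d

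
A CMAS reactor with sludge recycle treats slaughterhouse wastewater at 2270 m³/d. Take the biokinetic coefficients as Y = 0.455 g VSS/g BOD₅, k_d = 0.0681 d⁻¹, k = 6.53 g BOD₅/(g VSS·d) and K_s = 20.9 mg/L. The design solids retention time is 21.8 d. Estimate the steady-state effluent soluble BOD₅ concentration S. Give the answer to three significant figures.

From the Monod/SRT balance for a CMAS, S = K_s·(1+k_d θ_c)/[θ_c·(Y k − k_d) − 1] = 20.9 × (1 + 0.0681 × 21.8) / [21.8 × (0.455 × 6.53 − 0.0681) − 1] = 51.93 / 62.29 = 0.8337 mg/L.

S ≈ 0.834 mg/L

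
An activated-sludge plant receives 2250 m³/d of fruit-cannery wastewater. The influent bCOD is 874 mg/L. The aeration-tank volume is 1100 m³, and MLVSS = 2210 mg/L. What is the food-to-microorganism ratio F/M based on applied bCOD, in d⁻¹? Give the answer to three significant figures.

F/M ≈ 0.809 d⁻¹

F/M = Q·S₀ / (V·X) = 2250 × 874 / (1100 × 2210) = 0.8089 g bCOD·(g VSS·d)⁻¹.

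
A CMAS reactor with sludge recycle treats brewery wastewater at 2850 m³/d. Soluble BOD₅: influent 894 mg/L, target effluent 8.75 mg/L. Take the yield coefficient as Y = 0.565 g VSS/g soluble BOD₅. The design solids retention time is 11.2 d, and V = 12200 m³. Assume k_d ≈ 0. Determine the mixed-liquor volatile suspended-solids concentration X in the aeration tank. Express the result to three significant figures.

From V·X = Y·Q·(S₀ − S)·θ_c (decay neglected): X = 0.565 × 2850 × (894 − 8.75) × 11.2 / 12200 = 1309 mg/L.

X ≈ 1310 mg/L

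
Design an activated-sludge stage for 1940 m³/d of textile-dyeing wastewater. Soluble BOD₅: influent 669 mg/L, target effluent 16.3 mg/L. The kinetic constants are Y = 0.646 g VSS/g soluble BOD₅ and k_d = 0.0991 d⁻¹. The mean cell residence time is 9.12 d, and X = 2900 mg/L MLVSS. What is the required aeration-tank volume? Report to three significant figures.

From the SRT design equation V = Y Q (S₀−S) θ_c / [X (1 + k_d θ_c)] = 0.646 × 1940 × (669 − 16.3) × 9.12 / [2900 × (1 + 0.0991 × 9.12)] = 7.46×10^6 / 5521 = 1351 m³.

V ≈ 1350 m³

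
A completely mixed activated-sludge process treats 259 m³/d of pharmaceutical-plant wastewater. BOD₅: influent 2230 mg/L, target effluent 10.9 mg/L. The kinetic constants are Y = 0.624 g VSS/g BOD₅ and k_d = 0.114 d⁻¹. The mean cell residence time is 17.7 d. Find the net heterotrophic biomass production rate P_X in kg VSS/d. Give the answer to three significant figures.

Correct the yield for decay: Y_obs = Y/(1 + k_d θ_c) = 0.624 / (1 + 0.114 × 17.7) = 0.624 / 3.018 = 0.2068.
Substrate removed = Q·(S₀ − S) = 259 m³/d × (2230 − 10.9) g/m³ = 5.75×10^5 g/d = 574.7 kg/d.
P_X = Y_obs · Q(S₀ − S) = 0.2068 × 574.7 = 118.8 kg VSS/d.

P_X ≈ 119 kg VSS/d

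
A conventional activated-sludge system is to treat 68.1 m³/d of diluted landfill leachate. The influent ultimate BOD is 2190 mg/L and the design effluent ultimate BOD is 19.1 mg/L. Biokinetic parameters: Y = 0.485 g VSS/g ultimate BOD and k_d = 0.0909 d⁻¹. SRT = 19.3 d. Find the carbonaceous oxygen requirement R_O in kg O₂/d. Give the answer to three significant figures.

Correct the yield for decay: Y_obs = Y/(1 + k_d θ_c) = 0.485 / (1 + 0.0909 × 19.3) = 0.485 / 2.754 = 0.1761.
Q·(S₀ − S) = 68.1 × (2190 − 19.1) × 10⁻³ = 147.8 kg/d removed.
Biomass synthesised: P_X = Y_obs × 147.8 = 26.03 kg VSS/d.
Carbonaceous O₂ demand = substrate oxidised − cell-mass equivalent = 147.8 − 1.42 × 26.03 = 110.9 kg O₂/d.

R_O ≈ 111 kg O₂/d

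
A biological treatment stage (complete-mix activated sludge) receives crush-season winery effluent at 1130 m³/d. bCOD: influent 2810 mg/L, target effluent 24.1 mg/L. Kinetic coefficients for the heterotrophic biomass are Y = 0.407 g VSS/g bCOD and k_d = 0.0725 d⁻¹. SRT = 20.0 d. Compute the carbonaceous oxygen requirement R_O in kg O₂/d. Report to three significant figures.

R_O ≈ 2410 kg O₂/d

The observed yield is Y_obs = Y/(1 + k_d·θ_c) = 0.407 / (1 + 0.0725 × 20.0) = 0.407 / 2.450 = 0.1661 g VSS per g bCOD removed.
ΔS = 2810 − 24.1 = 2786 mg/L, so the substrate removal rate is 1130 × 2786/1000 = 3148 kg bCOD/d.
P_X = Y_obs·Q·(S₀ − S) = 0.1661 × 3148 = 523.0 kg VSS/d.
R_O = Q·(S₀ − S) − 1.42·P_X = 3148 − 1.42 × 523.0 = 2405 kg O₂/d.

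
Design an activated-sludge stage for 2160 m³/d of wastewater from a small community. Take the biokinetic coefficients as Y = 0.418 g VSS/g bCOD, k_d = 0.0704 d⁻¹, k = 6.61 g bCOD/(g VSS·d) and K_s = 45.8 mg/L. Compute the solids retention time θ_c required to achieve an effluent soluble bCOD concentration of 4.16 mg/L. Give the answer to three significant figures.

Specific growth rate at S = 4.16 mg/L: μ = YkS/(K_s+S) = 0.418·6.61·4.16/(45.8+4.16) = 0.2301 d⁻¹.
θ_c = 1/(μ − k_d) = 1/(0.2301 − 0.0704) = 1/0.1597 = 6.263 d.

θ_c ≈ 6.26 d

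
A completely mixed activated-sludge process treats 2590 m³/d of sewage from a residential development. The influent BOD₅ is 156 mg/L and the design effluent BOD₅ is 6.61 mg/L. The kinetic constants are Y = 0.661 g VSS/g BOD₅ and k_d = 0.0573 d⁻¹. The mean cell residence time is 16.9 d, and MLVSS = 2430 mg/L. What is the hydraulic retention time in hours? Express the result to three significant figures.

τ ≈ 8.37 h

From the SRT design equation V = Y Q (S₀−S) θ_c / [X (1 + k_d θ_c)] = 0.661 × 2590 × (156 − 6.61) × 16.9 / [2430 × (1 + 0.0573 × 16.9)] = 4.32×10^6 / 4783 = 903.6 m³.
τ = V/Q = 903.6/2590 = 0.3489 d, or 8.374 h.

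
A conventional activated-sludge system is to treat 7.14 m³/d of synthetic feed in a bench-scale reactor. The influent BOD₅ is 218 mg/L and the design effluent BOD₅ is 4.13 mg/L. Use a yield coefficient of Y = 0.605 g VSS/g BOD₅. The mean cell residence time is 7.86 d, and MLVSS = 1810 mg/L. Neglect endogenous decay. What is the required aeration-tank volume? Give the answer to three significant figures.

V·X = Y·Q·ΔS·θ_c gives V = 0.605 × 7.14 × (218 − 4.13) × 7.86 / 1810 = 4.012 m³.

V ≈ 4.01 m³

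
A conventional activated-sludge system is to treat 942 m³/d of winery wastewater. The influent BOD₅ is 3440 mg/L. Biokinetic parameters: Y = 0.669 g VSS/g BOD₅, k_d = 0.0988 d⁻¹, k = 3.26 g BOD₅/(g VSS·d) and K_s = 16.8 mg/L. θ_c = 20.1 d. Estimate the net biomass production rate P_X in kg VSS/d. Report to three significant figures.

Effluent substrate depends only on kinetics and SRT: S = K_s(1 + k_d θ_c) / [θ_c(Yk − k_d) − 1] = 16.8 × (1 + 0.0988 × 20.1) / [20.1 × (0.669 × 3.26 − 0.0988) − 1] = 50.16 / 40.85 = 1.228 mg/L.
Y_obs = Y / (1 + k_d θ_c) = 0.669 / (1 + 0.0988 × 20.1) = 0.669 / 2.986 = 0.2241.
ΔS = 3440 − 1.23 = 3439 mg/L, so the substrate removal rate is 942 × 3439/1000 = 3239 kg BOD₅/d.
P_X = Y_obs · Q(S₀ − S) = 0.2241 × 3239 = 725.8 kg VSS/d.

P_X ≈ 726 kg VSS/d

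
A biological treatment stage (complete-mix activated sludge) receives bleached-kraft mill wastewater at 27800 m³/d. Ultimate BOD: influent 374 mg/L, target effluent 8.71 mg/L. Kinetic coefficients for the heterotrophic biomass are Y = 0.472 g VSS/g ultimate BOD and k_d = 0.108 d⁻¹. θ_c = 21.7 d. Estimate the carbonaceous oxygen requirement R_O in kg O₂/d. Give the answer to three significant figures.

R_O ≈ 8120 kg O₂/d

The observed yield is Y_obs = Y/(1 + k_d·θ_c) = 0.472 / (1 + 0.108 × 21.7) = 0.472 / 3.344 = 0.1412 g VSS per g ultimate BOD removed.
Substrate removed = Q·(S₀ − S) = 27800 m³/d × (374 − 8.71) g/m³ = 1.02×10^7 g/d = 10155 kg/d.
P_X = Y_obs·Q·(S₀ − S) = 0.1412 × 10155 = 1434 kg VSS/d.
R_O = Q·(S₀ − S) − 1.42·P_X = 10155 − 1.42 × 1434 = 8119 kg O₂/d.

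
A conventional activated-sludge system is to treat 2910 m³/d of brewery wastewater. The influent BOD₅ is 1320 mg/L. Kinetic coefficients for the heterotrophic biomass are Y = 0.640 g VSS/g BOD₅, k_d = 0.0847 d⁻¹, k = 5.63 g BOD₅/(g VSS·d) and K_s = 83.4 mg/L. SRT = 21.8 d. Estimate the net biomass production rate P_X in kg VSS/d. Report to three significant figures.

From the Monod/SRT balance for a CMAS, S = K_s·(1+k_d θ_c)/[θ_c·(Y k − k_d) − 1] = 83.4 × (1 + 0.0847 × 21.8) / [21.8 × (0.640 × 5.63 − 0.0847) − 1] = 237.4 / 75.70 = 3.136 mg/L.
Observed yield with endogenous decay: Y_obs = Y / (1 + k_d·θ_c) = 0.640 / (1 + 0.0847 × 21.8) = 0.640 / 2.846 = 0.2248 g VSS/g BOD₅.
Mass of BOD₅ removed per day: Q(S₀ − S) = 2910 × 1317 g/m³ = 3832 kg/d.
Net biomass production P_X = Y_obs × Q·(S₀ − S) = 0.2248 × 3832 = 861.6 kg VSS/d.

P_X ≈ 862 kg VSS/d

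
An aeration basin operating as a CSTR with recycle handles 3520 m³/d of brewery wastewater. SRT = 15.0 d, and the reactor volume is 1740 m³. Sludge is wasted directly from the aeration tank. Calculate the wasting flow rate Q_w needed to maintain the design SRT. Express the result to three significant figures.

Q_w ≈ 116 m³/d

With mixed-liquor wasting, θ_c = V/Q_w, so Q_w = V/θ_c = 1740/15.0 = 116.0 m³/d.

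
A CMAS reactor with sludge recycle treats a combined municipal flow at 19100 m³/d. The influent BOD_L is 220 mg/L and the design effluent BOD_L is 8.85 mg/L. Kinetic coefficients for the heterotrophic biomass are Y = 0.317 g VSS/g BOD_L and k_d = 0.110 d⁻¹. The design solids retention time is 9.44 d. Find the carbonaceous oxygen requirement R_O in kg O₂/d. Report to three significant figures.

R_O ≈ 3140 kg O₂/d

Observed yield with endogenous decay: Y_obs = Y / (1 + k_d·θ_c) = 0.317 / (1 + 0.110 × 9.44) = 0.317 / 2.038 = 0.1555 g VSS/g BOD_L.
Q·(S₀ − S) = 19100 × (220 − 8.85) × 10⁻³ = 4033 kg/d removed.
P_X = Y_obs·Q·(S₀ − S) = 0.1555 × 4033 = 627.2 kg VSS/d.
R_O = Q·(S₀ − S) − 1.42·P_X = 4033 − 1.42 × 627.2 = 3142 kg O₂/d.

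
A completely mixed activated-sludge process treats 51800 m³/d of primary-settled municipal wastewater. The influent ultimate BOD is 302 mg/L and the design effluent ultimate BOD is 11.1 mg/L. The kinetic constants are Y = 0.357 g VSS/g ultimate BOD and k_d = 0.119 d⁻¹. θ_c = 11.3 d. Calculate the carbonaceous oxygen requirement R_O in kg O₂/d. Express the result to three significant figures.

The observed yield is Y_obs = Y/(1 + k_d·θ_c) = 0.357 / (1 + 0.119 × 11.3) = 0.357 / 2.345 = 0.1523 g VSS per g ultimate BOD removed.
ΔS = 302 − 11.1 = 290.9 mg/L, so the substrate removal rate is 51800 × 290.9/1000 = 15069 kg ultimate BOD/d.
Net sludge production P_X = 0.1523 × 15069 = 2294 kg VSS/d.
Carbonaceous O₂ demand = substrate oxidised − cell-mass equivalent = 15069 − 1.42 × 2294 = 11811 kg O₂/d.

R_O ≈ 11800 kg O₂/d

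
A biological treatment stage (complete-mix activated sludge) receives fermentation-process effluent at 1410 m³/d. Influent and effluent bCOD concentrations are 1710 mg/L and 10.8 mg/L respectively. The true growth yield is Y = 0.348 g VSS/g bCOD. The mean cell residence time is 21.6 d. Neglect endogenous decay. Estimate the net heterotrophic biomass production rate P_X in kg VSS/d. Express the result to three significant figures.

Since k_d ≈ 0, Y_obs = Y = 0.348 g VSS/g bCOD.
ΔS = 1710 − 10.8 = 1699 mg/L, so the substrate removal rate is 1410 × 1699/1000 = 2396 kg bCOD/d.
So the net sludge growth is P_X = 0.3480 × 2396 = 833.8 kg VSS/d.

P_X ≈ 834 kg VSS/d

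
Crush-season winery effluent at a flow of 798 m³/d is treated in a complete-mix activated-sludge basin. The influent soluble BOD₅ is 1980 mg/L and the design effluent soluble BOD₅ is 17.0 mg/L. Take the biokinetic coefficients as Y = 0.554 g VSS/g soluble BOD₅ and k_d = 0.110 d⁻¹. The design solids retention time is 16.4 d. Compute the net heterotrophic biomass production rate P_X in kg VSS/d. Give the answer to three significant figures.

Observed yield with endogenous decay: Y_obs = Y / (1 + k_d·θ_c) = 0.554 / (1 + 0.110 × 16.4) = 0.554 / 2.804 = 0.1976 g VSS/g soluble BOD₅.
Mass of soluble BOD₅ removed per day: Q(S₀ − S) = 798 × 1963 g/m³ = 1566 kg/d.
Net biomass production P_X = Y_obs × Q·(S₀ − S) = 0.1976 × 1566 = 309.5 kg VSS/d.

P_X ≈ 309 kg VSS/d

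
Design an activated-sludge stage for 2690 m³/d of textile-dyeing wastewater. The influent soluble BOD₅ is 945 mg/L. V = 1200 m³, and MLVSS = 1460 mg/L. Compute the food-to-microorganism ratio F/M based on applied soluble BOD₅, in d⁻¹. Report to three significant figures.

F/M ≈ 1.45 d⁻¹

F/M = Q·S₀ / (V·X) = 2690 × 945 / (1200 × 1460) = 1.451 g soluble BOD₅·(g VSS·d)⁻¹.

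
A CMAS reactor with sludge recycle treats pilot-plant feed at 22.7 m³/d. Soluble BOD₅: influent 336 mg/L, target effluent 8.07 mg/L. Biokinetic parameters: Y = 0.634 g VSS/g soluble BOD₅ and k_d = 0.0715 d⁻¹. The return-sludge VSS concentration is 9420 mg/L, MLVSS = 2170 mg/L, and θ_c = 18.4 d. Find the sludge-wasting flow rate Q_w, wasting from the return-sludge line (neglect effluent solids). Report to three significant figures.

Q_w ≈ 0.216 m³/d

Steady-state biomass mass balance: V·X·(1 + k_d·θ_c) = Y·Q·(S₀ − S)·θ_c, so V = 0.634 × 22.7 × (336 − 8.07) × 18.4 / [2170 × (1 + 0.0715 × 18.4)] = 8.68×10^4 / 5025 = 17.28 m³.
Q_w = (V·X)/(θ_c X_r) = 17.28 × 2170 / (18.4 × 9420) = 0.2164 m³/d.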